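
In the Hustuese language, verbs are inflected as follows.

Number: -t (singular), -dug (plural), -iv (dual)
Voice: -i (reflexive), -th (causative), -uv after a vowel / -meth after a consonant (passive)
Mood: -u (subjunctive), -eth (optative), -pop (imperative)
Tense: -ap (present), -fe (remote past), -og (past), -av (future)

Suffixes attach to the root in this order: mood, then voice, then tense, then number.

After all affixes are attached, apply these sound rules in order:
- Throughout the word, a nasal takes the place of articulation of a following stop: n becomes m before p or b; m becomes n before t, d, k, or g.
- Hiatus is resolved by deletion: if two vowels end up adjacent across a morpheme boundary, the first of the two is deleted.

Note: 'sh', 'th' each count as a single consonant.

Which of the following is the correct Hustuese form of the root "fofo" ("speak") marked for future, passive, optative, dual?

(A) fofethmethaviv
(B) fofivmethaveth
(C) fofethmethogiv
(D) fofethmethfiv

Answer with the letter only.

A

Attach mood optative -eth → fofoeth.
Attach voice passive -meth (after consonant 'th') → fofoethmeth.
Attach tense future -av → fofoethmethav.
Attach number dual -iv → fofoethmethaviv.
Nasal assimilation: no change.
Apply vowel deletion: fofoethmethaviv → fofethmethaviv.
So the correct form is fofethmethaviv, option (A).
(D) fofethmethfiv is wrong: it uses remote past instead of future for tense.
(C) fofethmethogiv is wrong: it uses past instead of future for tense.
(B) fofivmethaveth is wrong: it has the affixes in the wrong order.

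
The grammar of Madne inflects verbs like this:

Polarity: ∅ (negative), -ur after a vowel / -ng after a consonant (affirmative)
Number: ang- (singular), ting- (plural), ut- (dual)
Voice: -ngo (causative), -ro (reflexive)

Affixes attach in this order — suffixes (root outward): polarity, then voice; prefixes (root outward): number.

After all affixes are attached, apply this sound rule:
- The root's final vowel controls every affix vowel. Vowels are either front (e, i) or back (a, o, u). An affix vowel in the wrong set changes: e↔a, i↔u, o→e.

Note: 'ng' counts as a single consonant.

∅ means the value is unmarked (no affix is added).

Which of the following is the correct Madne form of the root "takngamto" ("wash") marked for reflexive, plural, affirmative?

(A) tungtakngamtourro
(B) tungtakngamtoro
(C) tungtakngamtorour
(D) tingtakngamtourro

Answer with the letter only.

A

Attach number plural ting- → tingtakngamto.
Attach polarity affirmative -ur (after vowel 'o') → tingtakngamtour.
Attach voice reflexive -ro → tingtakngamtourro.
Apply vowel harmony: tingtakngamtourro → tungtakngamtourro.
So the correct form is tungtakngamtourro, option (A).
(C) tungtakngamtorour is wrong: it has the affixes in the wrong order.
(D) tingtakngamtourro is wrong: it fails to apply the sound rule(s).
(B) tungtakngamtoro is wrong: it uses negative instead of affirmative for polarity.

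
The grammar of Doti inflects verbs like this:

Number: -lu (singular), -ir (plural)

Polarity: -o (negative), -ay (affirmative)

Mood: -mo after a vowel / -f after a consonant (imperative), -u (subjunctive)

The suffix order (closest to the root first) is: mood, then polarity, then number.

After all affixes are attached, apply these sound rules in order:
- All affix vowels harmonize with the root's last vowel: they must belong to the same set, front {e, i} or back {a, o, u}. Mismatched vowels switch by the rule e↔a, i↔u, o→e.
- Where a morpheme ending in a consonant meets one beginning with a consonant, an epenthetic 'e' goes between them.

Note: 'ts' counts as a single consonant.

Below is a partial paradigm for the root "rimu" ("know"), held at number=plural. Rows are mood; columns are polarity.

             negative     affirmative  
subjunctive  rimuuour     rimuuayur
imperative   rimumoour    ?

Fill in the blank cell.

rimumoayur

Attach mood imperative -mo (after vowel 'u') → rimumo.
Attach polarity affirmative -ay → rimumoay.
Attach number plural -ir → rimumoayir.
Apply vowel harmony: rimumoayir → rimumoayur.
Epenthesis: no change.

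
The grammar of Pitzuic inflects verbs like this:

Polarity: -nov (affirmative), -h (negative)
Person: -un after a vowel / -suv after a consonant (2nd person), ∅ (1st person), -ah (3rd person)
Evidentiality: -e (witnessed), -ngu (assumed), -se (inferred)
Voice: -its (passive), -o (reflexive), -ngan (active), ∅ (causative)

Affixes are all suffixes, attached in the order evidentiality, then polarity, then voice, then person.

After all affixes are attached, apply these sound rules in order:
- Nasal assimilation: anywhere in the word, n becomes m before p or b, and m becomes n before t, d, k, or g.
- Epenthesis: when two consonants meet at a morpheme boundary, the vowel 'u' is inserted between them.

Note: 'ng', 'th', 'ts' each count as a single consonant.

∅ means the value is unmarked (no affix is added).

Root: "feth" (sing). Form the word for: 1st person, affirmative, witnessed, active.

fethenovungan

Attach evidentiality witnessed -e → fethe.
Attach polarity affirmative -nov → fethenov.
Attach voice active -ngan → fethenovngan.
person = 1st person: zero marking, form stays fethenovngan.
Nasal assimilation: no change.
Apply epenthesis: fethenovngan → fethenovungan.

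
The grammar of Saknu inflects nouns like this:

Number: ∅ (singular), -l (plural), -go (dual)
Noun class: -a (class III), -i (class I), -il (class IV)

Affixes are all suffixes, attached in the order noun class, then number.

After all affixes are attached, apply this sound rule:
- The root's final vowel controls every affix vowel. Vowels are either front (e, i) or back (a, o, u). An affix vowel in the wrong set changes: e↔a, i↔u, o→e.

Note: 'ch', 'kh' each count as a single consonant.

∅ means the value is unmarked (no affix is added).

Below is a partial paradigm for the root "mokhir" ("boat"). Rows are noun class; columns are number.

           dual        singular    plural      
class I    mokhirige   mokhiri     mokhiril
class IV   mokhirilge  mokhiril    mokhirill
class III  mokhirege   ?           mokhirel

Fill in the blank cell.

Attach noun class class III -a → mokhira.
number = singular: zero marking, form stays mokhira.
Apply vowel harmony: mokhira → mokhire.

mokhire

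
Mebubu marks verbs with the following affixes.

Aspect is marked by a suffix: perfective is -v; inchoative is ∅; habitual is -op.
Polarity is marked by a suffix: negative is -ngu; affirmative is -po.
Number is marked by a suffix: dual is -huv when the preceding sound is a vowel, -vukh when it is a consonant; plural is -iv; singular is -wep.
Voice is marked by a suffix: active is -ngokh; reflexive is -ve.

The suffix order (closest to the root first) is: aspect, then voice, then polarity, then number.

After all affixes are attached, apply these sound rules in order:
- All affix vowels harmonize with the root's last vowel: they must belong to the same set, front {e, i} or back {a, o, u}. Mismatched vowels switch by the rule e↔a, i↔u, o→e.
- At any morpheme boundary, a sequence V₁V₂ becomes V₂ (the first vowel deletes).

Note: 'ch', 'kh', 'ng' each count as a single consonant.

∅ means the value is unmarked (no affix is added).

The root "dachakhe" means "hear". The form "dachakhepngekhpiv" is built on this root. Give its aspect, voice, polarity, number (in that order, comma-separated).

Segment: dachakhe-op-ngokh-po-iv.
aspect: -op → habitual.
voice: -ngokh → active.
polarity: -po → affirmative.
number: -iv → plural.

habitual, active, affirmative, plural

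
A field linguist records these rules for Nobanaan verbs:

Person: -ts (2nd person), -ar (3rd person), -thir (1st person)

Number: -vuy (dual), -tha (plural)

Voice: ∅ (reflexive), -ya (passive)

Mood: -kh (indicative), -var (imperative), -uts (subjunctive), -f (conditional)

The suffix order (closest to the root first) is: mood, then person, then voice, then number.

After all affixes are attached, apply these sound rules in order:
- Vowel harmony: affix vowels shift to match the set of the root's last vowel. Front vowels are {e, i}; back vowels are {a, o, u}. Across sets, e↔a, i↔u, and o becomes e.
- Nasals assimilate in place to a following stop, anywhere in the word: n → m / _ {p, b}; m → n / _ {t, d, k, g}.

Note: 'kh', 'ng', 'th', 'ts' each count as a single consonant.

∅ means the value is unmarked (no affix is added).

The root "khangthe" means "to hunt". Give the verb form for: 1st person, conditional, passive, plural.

khangthefthiryethe

Attach mood conditional -f → khangthef.
Attach person 1st person -thir → khangthefthir.
Attach voice passive -ya → khangthefthirya.
Attach number plural -tha → khangthefthiryatha.
Apply vowel harmony: khangthefthiryatha → khangthefthiryethe.
Nasal assimilation: no change.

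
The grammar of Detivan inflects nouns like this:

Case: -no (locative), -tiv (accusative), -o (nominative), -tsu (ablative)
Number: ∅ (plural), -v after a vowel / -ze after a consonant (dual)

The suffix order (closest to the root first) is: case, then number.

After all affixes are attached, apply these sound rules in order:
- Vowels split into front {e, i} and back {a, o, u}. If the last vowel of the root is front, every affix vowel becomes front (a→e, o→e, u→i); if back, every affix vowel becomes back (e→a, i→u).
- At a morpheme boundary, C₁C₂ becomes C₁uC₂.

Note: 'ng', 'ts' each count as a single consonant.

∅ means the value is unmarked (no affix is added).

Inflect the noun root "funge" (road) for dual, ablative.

Attach case ablative -tsu → fungetsu.
Attach number dual -v (after vowel 'u') → fungetsuv.
Apply vowel harmony: fungetsuv → fungetsiv.
Epenthesis: no change.

fungetsiv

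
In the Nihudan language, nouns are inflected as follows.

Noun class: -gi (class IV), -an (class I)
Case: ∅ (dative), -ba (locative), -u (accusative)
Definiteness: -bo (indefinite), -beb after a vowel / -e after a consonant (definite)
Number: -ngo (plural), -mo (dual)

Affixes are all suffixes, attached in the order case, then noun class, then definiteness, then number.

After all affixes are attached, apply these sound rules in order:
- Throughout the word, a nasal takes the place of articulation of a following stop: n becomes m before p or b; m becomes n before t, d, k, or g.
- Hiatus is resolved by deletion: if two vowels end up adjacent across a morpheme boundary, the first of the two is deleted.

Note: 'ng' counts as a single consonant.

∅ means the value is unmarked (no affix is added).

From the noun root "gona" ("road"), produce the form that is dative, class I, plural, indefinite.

case = dative: zero marking, form stays gona.
Attach noun class class I -an → gonaan.
Attach definiteness indefinite -bo → gonaanbo.
Attach number plural -ngo → gonaanbongo.
Apply nasal assimilation: gonaanbongo → gonaambongo.
Apply vowel deletion: gonaambongo → gonambongo.

gonambongo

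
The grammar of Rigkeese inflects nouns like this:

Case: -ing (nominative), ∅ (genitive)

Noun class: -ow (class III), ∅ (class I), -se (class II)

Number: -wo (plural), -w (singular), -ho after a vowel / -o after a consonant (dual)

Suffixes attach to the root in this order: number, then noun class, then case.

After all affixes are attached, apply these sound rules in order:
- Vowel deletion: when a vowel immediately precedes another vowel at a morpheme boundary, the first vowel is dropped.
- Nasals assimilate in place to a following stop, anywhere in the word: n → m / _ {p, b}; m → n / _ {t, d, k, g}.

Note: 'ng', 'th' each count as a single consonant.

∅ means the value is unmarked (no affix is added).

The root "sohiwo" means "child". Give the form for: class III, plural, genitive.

sohiwowow

Attach number plural -wo → sohiwowo.
Attach noun class class III -ow → sohiwowoow.
case = genitive: zero marking, form stays sohiwowoow.
Apply vowel deletion: sohiwowoow → sohiwowow.
Nasal assimilation: no change.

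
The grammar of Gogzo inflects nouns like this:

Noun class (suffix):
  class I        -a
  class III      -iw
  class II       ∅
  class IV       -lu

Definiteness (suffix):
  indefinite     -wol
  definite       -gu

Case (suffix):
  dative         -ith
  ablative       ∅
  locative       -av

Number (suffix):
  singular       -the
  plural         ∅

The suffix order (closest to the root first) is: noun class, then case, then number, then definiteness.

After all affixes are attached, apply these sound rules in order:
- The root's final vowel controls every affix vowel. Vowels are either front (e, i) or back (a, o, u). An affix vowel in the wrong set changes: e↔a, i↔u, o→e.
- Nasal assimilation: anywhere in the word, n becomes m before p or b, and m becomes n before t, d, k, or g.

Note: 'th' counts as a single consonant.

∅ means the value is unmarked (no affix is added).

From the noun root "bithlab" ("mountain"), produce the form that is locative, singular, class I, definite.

bithlabaavthagu

Attach noun class class I -a → bithlaba.
Attach case locative -av → bithlabaav.
Attach number singular -the → bithlabaavthe.
Attach definiteness definite -gu → bithlabaavthegu.
Apply vowel harmony: bithlabaavthegu → bithlabaavthagu.
Nasal assimilation: no change.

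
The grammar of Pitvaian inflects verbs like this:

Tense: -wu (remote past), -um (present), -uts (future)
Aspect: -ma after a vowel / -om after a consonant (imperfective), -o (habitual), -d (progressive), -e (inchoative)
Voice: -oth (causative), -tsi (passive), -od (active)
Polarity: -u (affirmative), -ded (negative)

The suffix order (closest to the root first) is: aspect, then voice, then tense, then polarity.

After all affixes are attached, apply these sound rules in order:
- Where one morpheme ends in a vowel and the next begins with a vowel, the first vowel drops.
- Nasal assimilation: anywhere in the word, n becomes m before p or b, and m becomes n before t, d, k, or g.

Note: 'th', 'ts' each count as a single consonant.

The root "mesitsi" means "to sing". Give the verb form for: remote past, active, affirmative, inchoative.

Attach aspect inchoative -e → mesitsie.
Attach voice active -od → mesitsieod.
Attach tense remote past -wu → mesitsieodwu.
Attach polarity affirmative -u → mesitsieodwuu.
Apply vowel deletion: mesitsieodwuu → mesitsodwu.
Nasal assimilation: no change.

mesitsodwu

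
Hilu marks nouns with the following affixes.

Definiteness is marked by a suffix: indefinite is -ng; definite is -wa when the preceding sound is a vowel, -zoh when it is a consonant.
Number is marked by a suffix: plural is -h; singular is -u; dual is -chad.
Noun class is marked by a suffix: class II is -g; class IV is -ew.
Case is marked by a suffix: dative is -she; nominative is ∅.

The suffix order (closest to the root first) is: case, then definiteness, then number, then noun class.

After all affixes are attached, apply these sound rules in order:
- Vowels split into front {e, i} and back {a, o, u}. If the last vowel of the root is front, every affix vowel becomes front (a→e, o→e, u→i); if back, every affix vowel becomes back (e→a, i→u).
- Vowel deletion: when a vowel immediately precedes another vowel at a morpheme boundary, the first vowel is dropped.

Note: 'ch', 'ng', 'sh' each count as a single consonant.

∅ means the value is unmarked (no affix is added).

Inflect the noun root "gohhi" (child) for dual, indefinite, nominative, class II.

gohhingchedg

case = nominative: zero marking, form stays gohhi.
Attach definiteness indefinite -ng → gohhing.
Attach number dual -chad → gohhingchad.
Attach noun class class II -g → gohhingchadg.
Apply vowel harmony: gohhingchadg → gohhingchedg.
Vowel deletion: no change.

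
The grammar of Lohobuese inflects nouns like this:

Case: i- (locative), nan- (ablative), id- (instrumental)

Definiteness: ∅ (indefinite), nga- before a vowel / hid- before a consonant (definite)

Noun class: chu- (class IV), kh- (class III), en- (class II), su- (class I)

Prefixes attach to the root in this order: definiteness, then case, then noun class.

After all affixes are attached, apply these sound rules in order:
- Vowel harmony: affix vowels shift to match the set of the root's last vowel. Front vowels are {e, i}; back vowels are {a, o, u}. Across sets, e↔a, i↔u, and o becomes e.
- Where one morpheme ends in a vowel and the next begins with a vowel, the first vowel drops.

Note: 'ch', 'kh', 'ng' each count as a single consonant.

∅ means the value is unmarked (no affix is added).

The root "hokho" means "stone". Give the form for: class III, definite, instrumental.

Attach definiteness definite hid- (before consonant 'h') → hidhokho.
Attach case instrumental id- → idhidhokho.
Attach noun class class III kh- → khidhidhokho.
Apply vowel harmony: khidhidhokho → khudhudhokho.
Vowel deletion: no change.

khudhudhokho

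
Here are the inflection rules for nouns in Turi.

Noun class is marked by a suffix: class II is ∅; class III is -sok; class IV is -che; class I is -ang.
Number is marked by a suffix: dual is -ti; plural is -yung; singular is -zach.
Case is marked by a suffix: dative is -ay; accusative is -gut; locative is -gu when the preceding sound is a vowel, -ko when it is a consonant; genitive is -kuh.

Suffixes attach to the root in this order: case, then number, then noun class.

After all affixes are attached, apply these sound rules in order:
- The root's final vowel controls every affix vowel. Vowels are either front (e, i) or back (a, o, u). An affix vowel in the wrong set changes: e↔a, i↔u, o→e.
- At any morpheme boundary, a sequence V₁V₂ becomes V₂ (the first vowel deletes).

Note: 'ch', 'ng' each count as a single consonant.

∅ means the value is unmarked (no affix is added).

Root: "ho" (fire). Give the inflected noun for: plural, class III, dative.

hayyungsok

Attach case dative -ay → hoay.
Attach number plural -yung → hoayyung.
Attach noun class class III -sok → hoayyungsok.
Vowel harmony: no change.
Apply vowel deletion: hoayyungsok → hayyungsok.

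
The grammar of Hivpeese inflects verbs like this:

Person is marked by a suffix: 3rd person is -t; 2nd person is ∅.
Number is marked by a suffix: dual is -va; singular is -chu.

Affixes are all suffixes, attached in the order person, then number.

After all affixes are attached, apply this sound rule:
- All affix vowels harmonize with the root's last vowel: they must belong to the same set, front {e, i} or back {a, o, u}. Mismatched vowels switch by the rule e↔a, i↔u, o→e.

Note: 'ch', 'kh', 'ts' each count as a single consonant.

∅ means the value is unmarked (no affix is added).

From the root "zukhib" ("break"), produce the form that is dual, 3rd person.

Attach person 3rd person -t → zukhibt.
Attach number dual -va → zukhibtva.
Apply vowel harmony: zukhibtva → zukhibtve.

zukhibtve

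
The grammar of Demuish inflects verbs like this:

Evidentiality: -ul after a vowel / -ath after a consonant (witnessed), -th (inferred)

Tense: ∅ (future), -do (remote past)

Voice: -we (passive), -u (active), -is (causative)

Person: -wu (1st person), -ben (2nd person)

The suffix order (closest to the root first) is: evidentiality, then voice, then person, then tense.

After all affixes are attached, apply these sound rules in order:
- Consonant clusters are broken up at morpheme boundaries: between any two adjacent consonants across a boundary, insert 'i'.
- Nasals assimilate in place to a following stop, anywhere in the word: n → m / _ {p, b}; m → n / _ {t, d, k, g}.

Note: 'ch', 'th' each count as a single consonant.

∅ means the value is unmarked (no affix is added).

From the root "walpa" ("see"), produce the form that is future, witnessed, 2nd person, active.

Attach evidentiality witnessed -ul (after vowel 'a') → walpaul.
Attach voice active -u → walpaulu.
Attach person 2nd person -ben → walpauluben.
tense = future: zero marking, form stays walpauluben.
Epenthesis: no change.
Nasal assimilation: no change.

walpauluben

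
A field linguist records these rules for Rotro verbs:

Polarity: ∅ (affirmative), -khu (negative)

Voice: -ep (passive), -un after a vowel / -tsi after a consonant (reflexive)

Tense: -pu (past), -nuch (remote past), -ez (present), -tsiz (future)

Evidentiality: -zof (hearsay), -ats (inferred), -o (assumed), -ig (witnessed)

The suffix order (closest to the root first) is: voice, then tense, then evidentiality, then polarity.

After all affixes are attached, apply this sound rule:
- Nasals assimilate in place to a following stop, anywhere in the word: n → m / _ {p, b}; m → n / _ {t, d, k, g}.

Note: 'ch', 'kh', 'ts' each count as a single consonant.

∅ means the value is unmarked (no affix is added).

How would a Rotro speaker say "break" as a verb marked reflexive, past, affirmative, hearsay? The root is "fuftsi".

fuftsiumpuzof

Attach voice reflexive -un (after vowel 'i') → fuftsiun.
Attach tense past -pu → fuftsiunpu.
Attach evidentiality hearsay -zof → fuftsiunpuzof.
polarity = affirmative: zero marking, form stays fuftsiunpuzof.
Apply nasal assimilation: fuftsiunpuzof → fuftsiumpuzof.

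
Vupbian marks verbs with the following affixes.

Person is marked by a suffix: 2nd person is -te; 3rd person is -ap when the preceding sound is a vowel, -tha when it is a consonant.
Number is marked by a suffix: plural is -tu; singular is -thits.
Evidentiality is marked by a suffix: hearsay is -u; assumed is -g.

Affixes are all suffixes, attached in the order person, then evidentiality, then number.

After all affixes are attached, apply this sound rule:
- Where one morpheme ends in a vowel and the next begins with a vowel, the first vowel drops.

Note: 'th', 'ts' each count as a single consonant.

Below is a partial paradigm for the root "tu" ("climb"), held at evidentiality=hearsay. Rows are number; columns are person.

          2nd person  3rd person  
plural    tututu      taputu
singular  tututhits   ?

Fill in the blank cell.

Attach person 3rd person -ap (after vowel 'u') → tuap.
Attach evidentiality hearsay -u → tuapu.
Attach number singular -thits → tuaputhits.
Apply vowel deletion: tuaputhits → taputhits.

taputhits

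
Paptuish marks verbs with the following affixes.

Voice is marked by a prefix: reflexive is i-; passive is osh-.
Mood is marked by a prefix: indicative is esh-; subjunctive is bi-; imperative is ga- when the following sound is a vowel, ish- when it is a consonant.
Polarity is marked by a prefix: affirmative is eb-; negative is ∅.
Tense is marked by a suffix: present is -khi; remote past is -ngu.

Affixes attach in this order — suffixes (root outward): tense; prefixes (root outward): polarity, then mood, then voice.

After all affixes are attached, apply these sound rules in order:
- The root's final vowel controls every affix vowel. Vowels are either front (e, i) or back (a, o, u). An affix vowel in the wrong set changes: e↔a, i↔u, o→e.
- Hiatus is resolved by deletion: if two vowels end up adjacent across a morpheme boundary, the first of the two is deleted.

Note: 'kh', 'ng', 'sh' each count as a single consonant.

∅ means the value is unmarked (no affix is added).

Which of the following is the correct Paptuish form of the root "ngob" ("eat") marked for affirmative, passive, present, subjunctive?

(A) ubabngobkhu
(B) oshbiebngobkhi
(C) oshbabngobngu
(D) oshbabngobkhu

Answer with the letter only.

Attach polarity affirmative eb- → ebngob.
Attach mood subjunctive bi- → biebngob.
Attach voice passive osh- → oshbiebngob.
Attach tense present -khi → oshbiebngobkhi.
Apply vowel harmony: oshbiebngobkhi → oshbuabngobkhu.
Apply vowel deletion: oshbuabngobkhu → oshbabngobkhu.
So the correct form is oshbabngobkhu, option (D).
(A) ubabngobkhu is wrong: it uses reflexive instead of passive for voice.
(B) oshbiebngobkhi is wrong: it fails to apply the sound rule(s).
(C) oshbabngobngu is wrong: it uses remote past instead of present for tense.

D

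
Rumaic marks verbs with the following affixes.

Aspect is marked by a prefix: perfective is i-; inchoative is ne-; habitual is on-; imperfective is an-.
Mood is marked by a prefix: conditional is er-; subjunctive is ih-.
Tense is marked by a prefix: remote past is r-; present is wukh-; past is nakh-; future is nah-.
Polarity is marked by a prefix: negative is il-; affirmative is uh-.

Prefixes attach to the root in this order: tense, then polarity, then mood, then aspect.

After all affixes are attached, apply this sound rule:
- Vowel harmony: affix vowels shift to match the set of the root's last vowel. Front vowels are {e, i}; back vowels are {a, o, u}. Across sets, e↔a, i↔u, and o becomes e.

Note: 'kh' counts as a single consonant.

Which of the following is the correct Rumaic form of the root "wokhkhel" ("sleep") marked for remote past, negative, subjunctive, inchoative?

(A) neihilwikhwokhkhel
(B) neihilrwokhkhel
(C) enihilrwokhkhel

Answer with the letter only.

B

Attach tense remote past r- → rwokhkhel.
Attach polarity negative il- → ilrwokhkhel.
Attach mood subjunctive ih- → ihilrwokhkhel.
Attach aspect inchoative ne- → neihilrwokhkhel.
Vowel harmony: no change.
So the correct form is neihilrwokhkhel, option (B).
(A) neihilwikhwokhkhel is wrong: it uses present instead of remote past for tense.
(C) enihilrwokhkhel is wrong: it uses habitual instead of inchoative for aspect.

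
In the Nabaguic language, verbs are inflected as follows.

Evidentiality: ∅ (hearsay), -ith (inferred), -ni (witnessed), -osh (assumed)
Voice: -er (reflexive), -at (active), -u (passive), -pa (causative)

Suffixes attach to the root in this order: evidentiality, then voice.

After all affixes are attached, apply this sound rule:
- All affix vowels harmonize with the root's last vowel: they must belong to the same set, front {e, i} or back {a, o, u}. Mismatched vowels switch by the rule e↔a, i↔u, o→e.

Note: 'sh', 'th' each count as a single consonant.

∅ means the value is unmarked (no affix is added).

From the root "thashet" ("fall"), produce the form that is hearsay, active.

thashetet

evidentiality = hearsay: zero marking, form stays thashet.
Attach voice active -at → thashetat.
Apply vowel harmony: thashetat → thashetet.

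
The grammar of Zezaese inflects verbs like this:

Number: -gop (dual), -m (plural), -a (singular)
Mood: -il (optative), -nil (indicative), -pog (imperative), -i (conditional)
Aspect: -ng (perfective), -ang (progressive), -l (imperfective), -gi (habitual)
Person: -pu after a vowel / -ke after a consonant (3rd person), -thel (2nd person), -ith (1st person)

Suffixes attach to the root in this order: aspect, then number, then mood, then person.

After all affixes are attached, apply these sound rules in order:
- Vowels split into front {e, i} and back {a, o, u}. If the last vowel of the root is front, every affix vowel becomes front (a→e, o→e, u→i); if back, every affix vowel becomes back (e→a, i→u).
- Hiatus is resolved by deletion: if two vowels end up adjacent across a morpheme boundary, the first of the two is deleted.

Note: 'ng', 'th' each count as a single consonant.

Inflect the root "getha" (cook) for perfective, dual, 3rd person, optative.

Attach aspect perfective -ng → gethang.
Attach number dual -gop → gethanggop.
Attach mood optative -il → gethanggopil.
Attach person 3rd person -ke (after consonant 'l') → gethanggopilke.
Apply vowel harmony: gethanggopilke → gethanggopulka.
Vowel deletion: no change.

gethanggopulka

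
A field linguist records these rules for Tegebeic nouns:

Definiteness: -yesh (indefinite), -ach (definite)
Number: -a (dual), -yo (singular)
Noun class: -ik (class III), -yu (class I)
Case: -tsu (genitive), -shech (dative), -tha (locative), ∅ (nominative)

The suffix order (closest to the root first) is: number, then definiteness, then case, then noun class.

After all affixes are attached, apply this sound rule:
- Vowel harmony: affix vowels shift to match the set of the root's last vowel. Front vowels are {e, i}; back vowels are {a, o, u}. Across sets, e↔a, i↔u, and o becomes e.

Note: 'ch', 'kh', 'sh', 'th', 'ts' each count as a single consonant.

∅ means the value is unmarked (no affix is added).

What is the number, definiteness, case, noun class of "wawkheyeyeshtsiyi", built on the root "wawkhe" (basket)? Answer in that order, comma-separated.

Segment: wawkhe-yo-yesh-tsu-yu.
number: -yo → singular.
definiteness: -yesh → indefinite.
case: -tsu → genitive.
noun class: -yu → class I.

singular, indefinite, genitive, class I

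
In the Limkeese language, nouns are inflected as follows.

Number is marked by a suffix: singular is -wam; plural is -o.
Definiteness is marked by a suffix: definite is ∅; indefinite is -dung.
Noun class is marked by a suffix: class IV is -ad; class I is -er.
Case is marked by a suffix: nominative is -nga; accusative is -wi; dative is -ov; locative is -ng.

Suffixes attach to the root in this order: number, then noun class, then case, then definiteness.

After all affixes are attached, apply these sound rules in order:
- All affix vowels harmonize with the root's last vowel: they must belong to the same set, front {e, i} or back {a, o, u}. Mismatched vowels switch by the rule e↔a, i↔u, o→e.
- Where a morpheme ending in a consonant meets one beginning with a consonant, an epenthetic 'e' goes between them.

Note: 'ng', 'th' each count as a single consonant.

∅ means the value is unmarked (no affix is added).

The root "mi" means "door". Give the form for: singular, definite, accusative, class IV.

miwemedewi

Attach number singular -wam → miwam.
Attach noun class class IV -ad → miwamad.
Attach case accusative -wi → miwamadwi.
definiteness = definite: zero marking, form stays miwamadwi.
Apply vowel harmony: miwamadwi → miwemedwi.
Apply epenthesis: miwemedwi → miwemedewi.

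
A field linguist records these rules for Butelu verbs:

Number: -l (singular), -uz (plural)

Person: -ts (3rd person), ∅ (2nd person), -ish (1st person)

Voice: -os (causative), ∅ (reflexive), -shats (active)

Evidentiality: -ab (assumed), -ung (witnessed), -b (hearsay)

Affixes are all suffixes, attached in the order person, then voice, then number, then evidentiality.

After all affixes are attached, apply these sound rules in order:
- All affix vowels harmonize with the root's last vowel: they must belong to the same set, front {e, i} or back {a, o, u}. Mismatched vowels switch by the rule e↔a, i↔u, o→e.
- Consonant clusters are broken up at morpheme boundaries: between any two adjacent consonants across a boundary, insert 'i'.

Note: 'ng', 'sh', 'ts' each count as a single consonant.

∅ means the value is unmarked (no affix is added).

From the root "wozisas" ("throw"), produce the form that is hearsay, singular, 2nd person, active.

person = 2nd person: zero marking, form stays wozisas.
Attach voice active -shats → wozisasshats.
Attach number singular -l → wozisasshatsl.
Attach evidentiality hearsay -b → wozisasshatslb.
Vowel harmony: no change.
Apply epenthesis: wozisasshatslb → wozisasishatsilib.

wozisasishatsilib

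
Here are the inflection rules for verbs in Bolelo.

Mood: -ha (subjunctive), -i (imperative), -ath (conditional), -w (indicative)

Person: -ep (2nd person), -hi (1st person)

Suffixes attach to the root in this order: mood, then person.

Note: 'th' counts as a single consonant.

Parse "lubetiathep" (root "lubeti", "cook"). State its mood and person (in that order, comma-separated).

conditional, 2nd person

Segment: lubeti-ath-ep.
mood: -ath → conditional.
person: -ep → 2nd person.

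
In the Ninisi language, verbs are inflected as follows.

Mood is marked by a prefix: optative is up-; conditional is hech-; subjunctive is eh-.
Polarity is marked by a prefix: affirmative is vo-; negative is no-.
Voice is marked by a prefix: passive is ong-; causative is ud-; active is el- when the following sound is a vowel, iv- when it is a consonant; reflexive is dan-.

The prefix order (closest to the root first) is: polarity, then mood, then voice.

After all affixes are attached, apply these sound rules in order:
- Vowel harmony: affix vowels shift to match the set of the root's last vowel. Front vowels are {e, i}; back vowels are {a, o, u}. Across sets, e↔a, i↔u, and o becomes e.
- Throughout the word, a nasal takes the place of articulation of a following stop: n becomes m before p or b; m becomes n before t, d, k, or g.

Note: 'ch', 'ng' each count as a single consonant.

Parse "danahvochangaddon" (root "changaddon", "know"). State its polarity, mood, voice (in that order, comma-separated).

affirmative, subjunctive, reflexive

Segment: dan-eh-vo-changaddon.
polarity: vo- → affirmative.
mood: eh- → subjunctive.
voice: dan- → reflexive.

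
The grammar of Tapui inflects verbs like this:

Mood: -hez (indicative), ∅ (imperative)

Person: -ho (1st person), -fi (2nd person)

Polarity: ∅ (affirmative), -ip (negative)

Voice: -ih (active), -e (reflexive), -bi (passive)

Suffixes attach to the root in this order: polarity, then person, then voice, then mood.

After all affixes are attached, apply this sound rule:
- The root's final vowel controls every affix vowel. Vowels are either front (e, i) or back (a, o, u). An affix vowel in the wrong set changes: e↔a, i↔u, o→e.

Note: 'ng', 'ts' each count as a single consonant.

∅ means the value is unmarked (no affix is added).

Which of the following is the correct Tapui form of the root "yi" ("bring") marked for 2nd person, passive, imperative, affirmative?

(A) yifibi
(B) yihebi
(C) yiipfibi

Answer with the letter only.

A

polarity = affirmative: zero marking, form stays yi.
Attach person 2nd person -fi → yifi.
Attach voice passive -bi → yifibi.
mood = imperative: zero marking, form stays yifibi.
Vowel harmony: no change.
So the correct form is yifibi, option (A).
(C) yiipfibi is wrong: it uses negative instead of affirmative for polarity.
(B) yihebi is wrong: it uses 1st person instead of 2nd person for person.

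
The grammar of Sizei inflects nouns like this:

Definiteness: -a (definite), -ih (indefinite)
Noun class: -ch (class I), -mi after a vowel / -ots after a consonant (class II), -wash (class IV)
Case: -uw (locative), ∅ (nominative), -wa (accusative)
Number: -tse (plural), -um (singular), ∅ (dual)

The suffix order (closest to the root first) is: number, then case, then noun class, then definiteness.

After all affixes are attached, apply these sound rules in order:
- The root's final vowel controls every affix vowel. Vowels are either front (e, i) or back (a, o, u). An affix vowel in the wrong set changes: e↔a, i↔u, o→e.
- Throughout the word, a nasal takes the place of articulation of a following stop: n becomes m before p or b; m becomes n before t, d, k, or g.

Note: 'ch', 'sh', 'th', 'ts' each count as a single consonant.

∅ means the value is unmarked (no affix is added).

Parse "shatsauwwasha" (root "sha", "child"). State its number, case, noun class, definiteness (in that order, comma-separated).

Segment: sha-tse-uw-wash-a.
number: -tse → plural.
case: -uw → locative.
noun class: -wash → class IV.
definiteness: -a → definite.

plural, locative, class IV, definite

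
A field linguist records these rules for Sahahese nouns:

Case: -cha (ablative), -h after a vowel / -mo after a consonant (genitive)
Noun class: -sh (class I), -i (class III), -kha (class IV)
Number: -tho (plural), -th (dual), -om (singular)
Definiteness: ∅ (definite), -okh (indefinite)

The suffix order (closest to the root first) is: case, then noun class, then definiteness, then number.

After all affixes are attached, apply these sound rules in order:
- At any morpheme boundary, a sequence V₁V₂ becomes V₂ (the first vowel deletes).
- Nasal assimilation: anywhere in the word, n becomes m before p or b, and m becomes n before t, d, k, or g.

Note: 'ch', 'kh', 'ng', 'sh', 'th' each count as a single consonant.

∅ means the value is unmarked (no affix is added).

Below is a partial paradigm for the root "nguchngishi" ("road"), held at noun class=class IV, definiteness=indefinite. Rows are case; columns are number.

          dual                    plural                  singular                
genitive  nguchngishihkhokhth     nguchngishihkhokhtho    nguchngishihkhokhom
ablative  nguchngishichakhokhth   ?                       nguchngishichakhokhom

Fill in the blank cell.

Attach case ablative -cha → nguchngishicha.
Attach noun class class IV -kha → nguchngishichakha.
Attach definiteness indefinite -okh → nguchngishichakhaokh.
Attach number plural -tho → nguchngishichakhaokhtho.
Apply vowel deletion: nguchngishichakhaokhtho → nguchngishichakhokhtho.
Nasal assimilation: no change.

nguchngishichakhokhtho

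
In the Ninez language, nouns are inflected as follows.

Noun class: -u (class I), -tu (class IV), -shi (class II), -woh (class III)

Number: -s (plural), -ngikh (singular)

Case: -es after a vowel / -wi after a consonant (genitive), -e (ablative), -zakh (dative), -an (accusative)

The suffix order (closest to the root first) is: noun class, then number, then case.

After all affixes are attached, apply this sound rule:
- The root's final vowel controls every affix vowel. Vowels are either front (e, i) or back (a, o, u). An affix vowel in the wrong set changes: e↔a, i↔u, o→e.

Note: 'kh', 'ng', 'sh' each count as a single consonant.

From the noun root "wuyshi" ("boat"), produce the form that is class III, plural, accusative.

Attach noun class class III -woh → wuyshiwoh.
Attach number plural -s → wuyshiwohs.
Attach case accusative -an → wuyshiwohsan.
Apply vowel harmony: wuyshiwohsan → wuyshiwehsen.

wuyshiwehsen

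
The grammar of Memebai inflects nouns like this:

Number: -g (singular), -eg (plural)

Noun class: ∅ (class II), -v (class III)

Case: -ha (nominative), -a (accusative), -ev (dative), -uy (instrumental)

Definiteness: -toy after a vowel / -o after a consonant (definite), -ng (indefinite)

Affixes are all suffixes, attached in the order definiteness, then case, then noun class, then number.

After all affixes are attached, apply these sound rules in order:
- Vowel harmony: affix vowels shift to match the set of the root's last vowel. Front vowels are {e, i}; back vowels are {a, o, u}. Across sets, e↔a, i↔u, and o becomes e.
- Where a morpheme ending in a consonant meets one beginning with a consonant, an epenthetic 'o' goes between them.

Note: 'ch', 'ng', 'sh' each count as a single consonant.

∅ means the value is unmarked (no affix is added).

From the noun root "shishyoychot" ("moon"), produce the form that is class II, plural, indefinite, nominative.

shishyoychotongohaag

Attach definiteness indefinite -ng → shishyoychotng.
Attach case nominative -ha → shishyoychotngha.
noun class = class II: zero marking, form stays shishyoychotngha.
Attach number plural -eg → shishyoychotnghaeg.
Apply vowel harmony: shishyoychotnghaeg → shishyoychotnghaag.
Apply epenthesis: shishyoychotnghaag → shishyoychotongohaag.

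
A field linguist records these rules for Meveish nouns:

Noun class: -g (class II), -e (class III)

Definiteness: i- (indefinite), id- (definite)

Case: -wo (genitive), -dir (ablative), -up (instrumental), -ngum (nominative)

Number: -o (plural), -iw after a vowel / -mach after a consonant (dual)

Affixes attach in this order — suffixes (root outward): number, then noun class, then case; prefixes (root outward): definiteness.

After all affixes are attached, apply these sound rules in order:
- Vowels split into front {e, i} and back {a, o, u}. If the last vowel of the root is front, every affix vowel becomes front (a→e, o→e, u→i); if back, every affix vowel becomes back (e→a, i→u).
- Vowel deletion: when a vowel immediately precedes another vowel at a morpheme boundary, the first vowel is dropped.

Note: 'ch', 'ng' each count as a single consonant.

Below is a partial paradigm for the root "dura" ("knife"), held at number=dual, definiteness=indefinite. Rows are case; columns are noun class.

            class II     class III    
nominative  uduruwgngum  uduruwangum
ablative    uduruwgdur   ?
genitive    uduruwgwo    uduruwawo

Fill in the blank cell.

uduruwadur

Attach number dual -iw (after vowel 'a') → duraiw.
Attach noun class class III -e → duraiwe.
Attach case ablative -dir → duraiwedir.
Attach definiteness indefinite i- → iduraiwedir.
Apply vowel harmony: iduraiwedir → udurauwadur.
Apply vowel deletion: udurauwadur → uduruwadur.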